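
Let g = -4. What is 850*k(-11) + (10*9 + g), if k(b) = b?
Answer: -9264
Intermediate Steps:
850*k(-11) + (10*9 + g) = 850*(-11) + (10*9 - 4) = -9350 + (90 - 4) = -9350 + 86 = -9264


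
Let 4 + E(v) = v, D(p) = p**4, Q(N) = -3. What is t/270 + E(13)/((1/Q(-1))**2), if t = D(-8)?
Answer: 12983/135 ≈ 96.170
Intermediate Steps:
t = 4096 (t = (-8)**4 = 4096)
E(v) = -4 + v
t/270 + E(13)/((1/Q(-1))**2) = 4096/270 + (-4 + 13)/((1/(-3))**2) = 4096*(1/270) + 9/((-1/3)**2) = 2048/135 + 9/(1/9) = 2048/135 + 9*9 = 2048/135 + 81 = 12983/135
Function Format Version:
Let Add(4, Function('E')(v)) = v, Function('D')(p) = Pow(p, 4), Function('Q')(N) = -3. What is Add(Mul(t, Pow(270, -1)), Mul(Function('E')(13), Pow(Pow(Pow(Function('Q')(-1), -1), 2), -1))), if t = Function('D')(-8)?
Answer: Rational(12983, 135) ≈ 96.170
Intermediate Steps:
t = 4096 (t = Pow(-8, 4) = 4096)
Function('E')(v) = Add(-4, v)
Add(Mul(t, Pow(270, -1)), Mul(Function('E')(13), Pow(Pow(Pow(Function('Q')(-1), -1), 2), -1))) = Add(Mul(4096, Pow(270, -1)), Mul(Add(-4, 13), Pow(Pow(Pow(-3, -1), 2), -1))) = Add(Mul(4096, Rational(1, 270)), Mul(9, Pow(Pow(Rational(-1, 3), 2), -1))) = Add(Rational(2048, 135), Mul(9, Pow(Rational(1, 9), -1))) = Add(Rational(2048, 135), Mul(9, 9)) = Add(Rational(2048, 135), 81) = Rational(12983, 135)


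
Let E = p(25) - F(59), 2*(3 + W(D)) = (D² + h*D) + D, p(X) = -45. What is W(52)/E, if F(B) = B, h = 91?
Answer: -3741/104 ≈ -35.971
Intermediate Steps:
W(D) = -3 + D²/2 + 46*D (W(D) = -3 + ((D² + 91*D) + D)/2 = -3 + (D² + 92*D)/2 = -3 + (D²/2 + 46*D) = -3 + D²/2 + 46*D)
E = -104 (E = -45 - 1*59 = -45 - 59 = -104)
W(52)/E = (-3 + (½)*52² + 46*52)/(-104) = (-3 + (½)*2704 + 2392)*(-1/104) = (-3 + 1352 + 2392)*(-1/104) = 3741*(-1/104) = -3741/104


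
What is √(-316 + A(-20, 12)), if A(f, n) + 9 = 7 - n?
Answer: I*√330 ≈ 18.166*I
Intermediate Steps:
A(f, n) = -2 - n (A(f, n) = -9 + (7 - n) = -2 - n)
√(-316 + A(-20, 12)) = √(-316 + (-2 - 1*12)) = √(-316 + (-2 - 12)) = √(-316 - 14) = √(-330) = I*√330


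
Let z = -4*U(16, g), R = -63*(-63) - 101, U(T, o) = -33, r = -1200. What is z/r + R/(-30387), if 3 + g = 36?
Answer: -721057/3038700 ≈ -0.23729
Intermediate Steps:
g = 33 (g = -3 + 36 = 33)
R = 3868 (R = 3969 - 101 = 3868)
z = 132 (z = -4*(-33) = 132)
z/r + R/(-30387) = 132/(-1200) + 3868/(-30387) = 132*(-1/1200) + 3868*(-1/30387) = -11/100 - 3868/30387 = -721057/3038700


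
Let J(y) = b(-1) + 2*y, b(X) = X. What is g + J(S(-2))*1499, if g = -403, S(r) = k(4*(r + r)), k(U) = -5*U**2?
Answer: -3839342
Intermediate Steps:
S(r) = -320*r**2 (S(r) = -5*16*(r + r)**2 = -5*64*r**2 = -320*r**2)
J(y) = -1 + 2*y
g + J(S(-2))*1499 = -403 + (-1 + 2*(-320*(-2)**2))*1499 = -403 + (-1 + 2*(-320*4))*1499 = -403 + (-1 + 2*(-1280))*1499 = -403 + (-1 - 2560)*1499 = -403 - 2561*1499 = -403 - 3838939 = -3839342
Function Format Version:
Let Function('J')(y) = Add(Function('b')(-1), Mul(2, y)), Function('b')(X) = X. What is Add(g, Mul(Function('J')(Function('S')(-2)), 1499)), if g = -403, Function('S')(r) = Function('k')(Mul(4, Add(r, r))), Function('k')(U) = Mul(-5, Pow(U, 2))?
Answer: -3839342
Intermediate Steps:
Function('S')(r) = Mul(-320, Pow(r, 2)) (Function('S')(r) = Mul(-5, Pow(Mul(4, Add(r, r)), 2)) = Mul(-5, Pow(Mul(4, Mul(2, r)), 2)) = Mul(-5, Pow(Mul(8, r), 2)) = Mul(-5, Mul(64, Pow(r, 2))) = Mul(-320, Pow(r, 2)))
Function('J')(y) = Add(-1, Mul(2, y))
Add(g, Mul(Function('J')(Function('S')(-2)), 1499)) = Add(-403, Mul(Add(-1, Mul(2, Mul(-320, Pow(-2, 2)))), 1499)) = Add(-403, Mul(Add(-1, Mul(2, Mul(-320, 4))), 1499)) = Add(-403, Mul(Add(-1, Mul(2, -1280)), 1499)) = Add(-403, Mul(Add(-1, -2560), 1499)) = Add(-403, Mul(-2561, 1499)) = Add(-403, -3838939) = -3839342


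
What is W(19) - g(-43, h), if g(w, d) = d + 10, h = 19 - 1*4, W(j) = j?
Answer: -6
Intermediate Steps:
h = 15 (h = 19 - 4 = 15)
g(w, d) = 10 + d
W(19) - g(-43, h) = 19 - (10 + 15) = 19 - 1*25 = 19 - 25 = -6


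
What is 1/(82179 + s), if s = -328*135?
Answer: 1/37899 ≈ 2.6386e-5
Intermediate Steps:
s = -44280
1/(82179 + s) = 1/(82179 - 44280) = 1/37899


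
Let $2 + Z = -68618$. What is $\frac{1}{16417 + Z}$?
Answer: $- \frac{1}{52203} \approx -1.9156 \cdot 10^{-5}$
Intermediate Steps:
$Z = -68620$ ($Z = -2 - 68618 = -68620$)
$\frac{1}{16417 + Z} = \frac{1}{16417 - 68620} = \frac{1}{-52203} = - \frac{1}{52203}$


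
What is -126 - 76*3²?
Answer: -810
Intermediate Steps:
-126 - 76*3² = -126 - 76*9 = -126 - 684 = -810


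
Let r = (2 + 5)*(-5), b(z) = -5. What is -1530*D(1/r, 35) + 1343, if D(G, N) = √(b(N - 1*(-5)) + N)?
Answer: 1343 - 1530*√30 ≈ -7037.2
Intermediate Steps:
r = -35 (r = 7*(-5) = -35)
D(G, N) = √(-5 + N)
-1530*D(1/r, 35) + 1343 = -1530*√(-5 + 35) + 1343 = -1530*√30 + 1343 = 1343 - 1530*√30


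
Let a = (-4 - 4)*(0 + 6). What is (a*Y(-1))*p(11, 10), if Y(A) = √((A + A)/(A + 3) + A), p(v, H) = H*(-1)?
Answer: 480*I*√2 ≈ 678.82*I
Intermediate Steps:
p(v, H) = -H
a = -48 (a = -8*6 = -48)
Y(A) = √(A + 2*A/(3 + A)) (Y(A) = √((2*A)/(3 + A) + A) = √(2*A/(3 + A) + A) = √(A + 2*A/(3 + A)))
(a*Y(-1))*p(11, 10) = (-48*I*√(5 - 1)/√(3 - 1))*(-1*10) = -48*I*√2*(-10) = 480*I*√2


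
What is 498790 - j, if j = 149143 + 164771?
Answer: 184876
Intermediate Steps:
j = 313914
498790 - j = 498790 - 1*313914 = 498790 - 313914 = 184876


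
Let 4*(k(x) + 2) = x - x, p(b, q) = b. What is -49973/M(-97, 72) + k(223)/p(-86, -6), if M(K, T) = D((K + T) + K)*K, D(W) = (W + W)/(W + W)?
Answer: 2148936/4171 ≈ 515.21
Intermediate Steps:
k(x) = -2 (k(x) = -2 + (x - x)/4 = -2 + (¼)*0 = -2 + 0 = -2)
D(W) = 1 (D(W) = (2*W)/((2*W)) = (2*W)*(1/(2*W)) = 1)
M(K, T) = K (M(K, T) = 1*K = K)
-49973/M(-97, 72) + k(223)/p(-86, -6) = -49973/(-97) - 2/(-86) = -49973*(-1/97) - 2*(-1/86) = 49973/97 + 1/43 = 2148936/4171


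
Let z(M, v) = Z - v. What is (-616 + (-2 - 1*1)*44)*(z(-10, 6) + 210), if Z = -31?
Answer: -129404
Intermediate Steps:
z(M, v) = -31 - v
(-616 + (-2 - 1*1)*44)*(z(-10, 6) + 210) = (-616 + (-2 - 1*1)*44)*((-31 - 1*6) + 210) = (-616 + (-2 - 1)*44)*((-31 - 6) + 210) = (-616 - 3*44)*(-37 + 210) = (-616 - 132)*173 = -748*173 = -129404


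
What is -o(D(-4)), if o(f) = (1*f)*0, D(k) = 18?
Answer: 0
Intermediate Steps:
o(f) = 0 (o(f) = f*0 = 0)
-o(D(-4)) = -1*0 = 0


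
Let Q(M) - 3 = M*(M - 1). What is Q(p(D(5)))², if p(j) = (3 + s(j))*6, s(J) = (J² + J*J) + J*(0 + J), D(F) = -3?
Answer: 1038321729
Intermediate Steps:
s(J) = 3*J² (s(J) = (J² + J²) + J*J = 2*J² + J² = 3*J²)
p(j) = 18 + 18*j² (p(j) = (3 + 3*j²)*6 = 18 + 18*j²)
Q(M) = 3 + M*(-1 + M) (Q(M) = 3 + M*(M - 1) = 3 + M*(-1 + M))
Q(p(D(5)))² = (3 + (18 + 18*(-3)²)² - (18 + 18*(-3)²))² = (3 + (18 + 18*9)² - (18 + 18*9))² = (3 + (18 + 162)² - (18 + 162))² = (3 + 180² - 1*180)² = (3 + 32400 - 180)² = 32223² = 1038321729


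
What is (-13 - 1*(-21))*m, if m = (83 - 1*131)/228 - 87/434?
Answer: -13556/4123 ≈ -3.2879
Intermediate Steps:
m = -3389/8246 (m = (83 - 131)*(1/228) - 87*1/434 = -48*1/228 - 87/434 = -4/19 - 87/434 = -3389/8246 ≈ -0.41099)
(-13 - 1*(-21))*m = (-13 - 1*(-21))*(-3389/8246) = (-13 + 21)*(-3389/8246) = 8*(-3389/8246) = -13556/4123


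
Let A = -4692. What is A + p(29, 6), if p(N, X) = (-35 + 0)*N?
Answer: -5707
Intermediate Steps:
p(N, X) = -35*N
A + p(29, 6) = -4692 - 35*29 = -4692 - 1015 = -5707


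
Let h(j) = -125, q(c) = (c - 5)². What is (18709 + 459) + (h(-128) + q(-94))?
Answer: 28844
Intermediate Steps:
q(c) = (-5 + c)²
(18709 + 459) + (h(-128) + q(-94)) = (18709 + 459) + (-125 + (-5 - 94)²) = 19168 + (-125 + (-99)²) = 19168 + (-125 + 9801) = 19168 + 9676 = 28844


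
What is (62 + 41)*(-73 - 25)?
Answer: -10094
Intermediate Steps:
(62 + 41)*(-73 - 25) = 103*(-98) = -10094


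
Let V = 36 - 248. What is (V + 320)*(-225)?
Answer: -24300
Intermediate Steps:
V = -212
(V + 320)*(-225) = (-212 + 320)*(-225) = 108*(-225) = -24300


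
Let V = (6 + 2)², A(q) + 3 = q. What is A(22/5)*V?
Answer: 448/5 ≈ 89.600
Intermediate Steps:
A(q) = -3 + q
V = 64 (V = 8² = 64)
A(22/5)*V = (-3 + 22/5)*64 = (7/5)*64 = 448/5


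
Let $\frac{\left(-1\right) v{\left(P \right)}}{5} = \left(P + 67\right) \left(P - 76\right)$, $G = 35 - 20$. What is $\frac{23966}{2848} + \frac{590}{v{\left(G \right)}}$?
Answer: $\frac{30053499}{3561424} \approx 8.4386$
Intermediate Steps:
$G = 15$
$v{\left(P \right)} = - 5 \left(-76 + P\right) \left(67 + P\right)$ ($v{\left(P \right)} = - 5 \left(P + 67\right) \left(P - 76\right) = - 5 \left(67 + P\right) \left(-76 + P\right) = - 5 \left(-76 + P\right) \left(67 + P\right)$)
$\frac{23966}{2848} + \frac{590}{v{\left(G \right)}} = \frac{23966}{2848} + \frac{590}{25460 - 5 \cdot 15^{2} + 45 \cdot 15} = 23966 \cdot \frac{1}{2848} + \frac{590}{25460 - 1125 + 675} = \frac{11983}{1424} + \frac{590}{25460 - 1125 + 675} = \frac{11983}{1424} + \frac{590}{25010} = \frac{11983}{1424} + 590 \cdot \frac{1}{25010} = \frac{11983}{1424} + \frac{59}{2501} = \frac{30053499}{3561424}$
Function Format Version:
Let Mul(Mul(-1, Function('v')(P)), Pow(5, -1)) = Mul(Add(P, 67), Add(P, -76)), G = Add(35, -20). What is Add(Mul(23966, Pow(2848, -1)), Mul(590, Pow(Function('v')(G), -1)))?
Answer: Rational(30053499, 3561424) ≈ 8.4386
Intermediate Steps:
G = 15
Function('v')(P) = Mul(-5, Add(-76, P), Add(67, P)) (Function('v')(P) = Mul(-5, Mul(Add(P, 67), Add(P, -76))) = Mul(-5, Mul(Add(67, P), Add(-76, P))) = Mul(-5, Mul(Add(-76, P), Add(67, P))) = Mul(-5, Add(-76, P), Add(67, P)))
Add(Mul(23966, Pow(2848, -1)), Mul(590, Pow(Function('v')(G), -1))) = Add(Mul(23966, Pow(2848, -1)), Mul(590, Pow(Add(25460, Mul(-5, Pow(15, 2)), Mul(45, 15)), -1))) = Add(Mul(23966, Rational(1, 2848)), Mul(590, Pow(Add(25460, Mul(-5, 225), 675), -1))) = Add(Rational(11983, 1424), Mul(590, Pow(Add(25460, -1125, 675), -1))) = Add(Rational(11983, 1424), Mul(590, Pow(25010, -1))) = Add(Rational(11983, 1424), Mul(590, Rational(1, 25010))) = Add(Rational(11983, 1424), Rational(59, 2501)) = Rational(30053499, 3561424)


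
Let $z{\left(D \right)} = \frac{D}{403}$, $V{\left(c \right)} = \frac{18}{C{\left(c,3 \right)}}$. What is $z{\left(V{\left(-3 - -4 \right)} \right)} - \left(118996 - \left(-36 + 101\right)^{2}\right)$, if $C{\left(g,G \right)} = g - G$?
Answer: $- \frac{46252722}{403} \approx -1.1477 \cdot 10^{5}$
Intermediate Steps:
$V{\left(c \right)} = \frac{18}{-3 + c}$ ($V{\left(c \right)} = \frac{18}{c - 3} = \frac{18}{-3 + c}$)
$z{\left(D \right)} = \frac{D}{403}$ ($z{\left(D \right)} = D \frac{1}{403} = \frac{D}{403}$)
$z{\left(V{\left(-3 - -4 \right)} \right)} - \left(118996 - \left(-36 + 101\right)^{2}\right) = \frac{18 \frac{1}{-3 - -1}}{403} - \left(118996 - \left(-36 + 101\right)^{2}\right) = \frac{18 \frac{1}{-3 + \left(-3 + 4\right)}}{403} - \left(118996 - 65^{2}\right) = \frac{18 \frac{1}{-3 + 1}}{403} - \left(118996 - 4225\right) = \frac{18 \frac{1}{-2}}{403} - \left(118996 - 4225\right) = \frac{18 \left(- \frac{1}{2}\right)}{403} - 114771 = \frac{1}{403} \left(-9\right) - 114771 = - \frac{9}{403} - 114771 = - \frac{46252722}{403}$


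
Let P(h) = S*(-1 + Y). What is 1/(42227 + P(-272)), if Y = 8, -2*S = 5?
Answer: 2/84419 ≈ 2.3691e-5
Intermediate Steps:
S = -5/2 (S = -½*5 = -5/2 ≈ -2.5000)
P(h) = -35/2 (P(h) = -5*(-1 + 8)/2 = -5/2*7 = -35/2)
1/(42227 + P(-272)) = 1/(42227 - 35/2) = 1/(84419/2) = 2/84419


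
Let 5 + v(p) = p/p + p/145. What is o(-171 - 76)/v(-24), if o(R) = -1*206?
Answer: 14935/302 ≈ 49.454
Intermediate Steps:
v(p) = -4 + p/145 (v(p) = -5 + (p/p + p/145) = -5 + (1 + p*(1/145)) = -5 + (1 + p/145) = -4 + p/145)
o(R) = -206
o(-171 - 76)/v(-24) = -206/(-4 + (1/145)*(-24)) = -206/(-4 - 24/145) = -206/(-604/145) = -206*(-145/604) = 14935/302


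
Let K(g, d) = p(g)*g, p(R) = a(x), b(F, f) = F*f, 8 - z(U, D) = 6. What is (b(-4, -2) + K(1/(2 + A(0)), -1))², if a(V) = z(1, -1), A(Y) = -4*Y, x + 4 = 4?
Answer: 81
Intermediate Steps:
x = 0 (x = -4 + 4 = 0)
z(U, D) = 2 (z(U, D) = 8 - 1*6 = 8 - 6 = 2)
a(V) = 2
p(R) = 2
K(g, d) = 2*g
(b(-4, -2) + K(1/(2 + A(0)), -1))² = (-4*(-2) + 2/(2 - 4*0))² = (8 + 2/(2 + 0))² = (8 + 2/2)² = (8 + 2*(½))² = (8 + 1)² = 9² = 81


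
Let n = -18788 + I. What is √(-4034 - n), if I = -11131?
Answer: √25885 ≈ 160.89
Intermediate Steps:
n = -29919 (n = -18788 - 11131 = -29919)
√(-4034 - n) = √(-4034 - 1*(-29919)) = √(-4034 + 29919) = √25885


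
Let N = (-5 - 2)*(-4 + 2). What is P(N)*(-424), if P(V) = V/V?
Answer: -424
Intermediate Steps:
N = 14 (N = -7*(-2) = 14)
P(V) = 1
P(N)*(-424) = 1*(-424) = -424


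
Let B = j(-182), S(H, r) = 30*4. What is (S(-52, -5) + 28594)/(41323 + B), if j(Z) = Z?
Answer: 28714/41141 ≈ 0.69794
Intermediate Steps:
S(H, r) = 120
B = -182
(S(-52, -5) + 28594)/(41323 + B) = (120 + 28594)/(41323 - 182) = 28714/41141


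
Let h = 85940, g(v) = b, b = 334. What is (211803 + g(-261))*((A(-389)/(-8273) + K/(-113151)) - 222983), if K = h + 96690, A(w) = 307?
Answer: -44280530335636026172/936098223 ≈ -4.7303e+10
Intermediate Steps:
g(v) = 334
K = 182630 (K = 85940 + 96690 = 182630)
(211803 + g(-261))*((A(-389)/(-8273) + K/(-113151)) - 222983) = (211803 + 334)*((307/(-8273) + 182630/(-113151)) - 222983) = 212137*((307*(-1/8273) + 182630*(-1/113151)) - 222983) = 212137*((-307/8273 - 182630/113151) - 222983) = 212137*(-1545635347/936098223 - 222983) = 212137*(-208735535694556/936098223) = -44280530335636026172/936098223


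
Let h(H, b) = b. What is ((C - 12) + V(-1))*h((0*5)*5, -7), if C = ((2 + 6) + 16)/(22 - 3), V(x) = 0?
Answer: 1428/19 ≈ 75.158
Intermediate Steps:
C = 24/19 (C = (8 + 16)/19 = 24*(1/19) = 24/19 ≈ 1.2632)
((C - 12) + V(-1))*h((0*5)*5, -7) = ((24/19 - 12) + 0)*(-7) = (-204/19 + 0)*(-7) = -204/19*(-7) = 1428/19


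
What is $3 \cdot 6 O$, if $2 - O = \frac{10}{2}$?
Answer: $-54$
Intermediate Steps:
$O = -3$ ($O = 2 - \frac{10}{2} = 2 - 10 \cdot \frac{1}{2} = 2 - 5 = -3$)
$3 \cdot 6 O = 3 \cdot 6 \left(-3\right) = 18 \left(-3\right) = -54$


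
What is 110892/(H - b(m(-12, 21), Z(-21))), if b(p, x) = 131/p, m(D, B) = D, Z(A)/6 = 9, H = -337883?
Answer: -1330704/4054465 ≈ -0.32821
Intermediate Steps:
Z(A) = 54 (Z(A) = 6*9 = 54)
110892/(H - b(m(-12, 21), Z(-21))) = 110892/(-337883 - 131/(-12)) = 110892/(-337883 - 131*(-1)/12) = 110892/(-337883 - 1*(-131/12)) = 110892/(-337883 + 131/12) = 110892/(-4054465/12) = 110892*(-12/4054465) = -1330704/4054465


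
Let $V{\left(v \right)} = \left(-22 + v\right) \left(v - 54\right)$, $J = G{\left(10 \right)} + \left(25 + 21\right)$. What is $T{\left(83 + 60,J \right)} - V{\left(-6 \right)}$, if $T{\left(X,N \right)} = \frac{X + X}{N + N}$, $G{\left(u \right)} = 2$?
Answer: $- \frac{80497}{48} \approx -1677.0$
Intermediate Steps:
$J = 48$ ($J = 2 + \left(25 + 21\right) = 2 + 46 = 48$)
$V{\left(v \right)} = \left(-54 + v\right) \left(-22 + v\right)$ ($V{\left(v \right)} = \left(-22 + v\right) \left(-54 + v\right) = \left(-54 + v\right) \left(-22 + v\right)$)
$T{\left(X,N \right)} = \frac{X}{N}$ ($T{\left(X,N \right)} = \frac{2 X}{2 N} = 2 X \frac{1}{2 N} = \frac{X}{N}$)
$T{\left(83 + 60,J \right)} - V{\left(-6 \right)} = \frac{83 + 60}{48} - \left(1188 + \left(-6\right)^{2} - -456\right) = 143 \cdot \frac{1}{48} - \left(1188 + 36 + 456\right) = \frac{143}{48} - 1680 = - \frac{80497}{48}$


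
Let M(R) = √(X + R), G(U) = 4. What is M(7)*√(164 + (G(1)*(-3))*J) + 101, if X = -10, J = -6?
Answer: 101 + 2*I*√177 ≈ 101.0 + 26.608*I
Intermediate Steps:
M(R) = √(-10 + R)
M(7)*√(164 + (G(1)*(-3))*J) + 101 = √(-10 + 7)*√(164 + (4*(-3))*(-6)) + 101 = √(-3)*√(164 - 12*(-6)) + 101 = (I*√3)*√(164 + 72) + 101 = (I*√3)*√236 + 101 = (I*√3)*(2*√59) + 101 = 2*I*√177 + 101 = 101 + 2*I*√177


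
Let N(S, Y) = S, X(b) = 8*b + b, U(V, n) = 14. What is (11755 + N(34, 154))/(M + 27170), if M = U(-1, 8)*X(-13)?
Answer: 11789/25532 ≈ 0.46173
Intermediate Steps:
X(b) = 9*b
M = -1638 (M = 14*(9*(-13)) = 14*(-117) = -1638)
(11755 + N(34, 154))/(M + 27170) = (11755 + 34)/(-1638 + 27170) = 11789/25532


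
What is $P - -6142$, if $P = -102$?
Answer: $6040$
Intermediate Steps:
$P - -6142 = -102 - -6142 = -102 + 6142 = 6040$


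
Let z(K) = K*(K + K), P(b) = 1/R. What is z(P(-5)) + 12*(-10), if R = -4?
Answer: -959/8 ≈ -119.88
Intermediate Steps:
P(b) = -¼ (P(b) = 1/(-4) = -¼)
z(K) = 2*K² (z(K) = K*(2*K) = 2*K²)
z(P(-5)) + 12*(-10) = 2*(-¼)² + 12*(-10) = 2*(1/16) - 120 = ⅛ - 120 = -959/8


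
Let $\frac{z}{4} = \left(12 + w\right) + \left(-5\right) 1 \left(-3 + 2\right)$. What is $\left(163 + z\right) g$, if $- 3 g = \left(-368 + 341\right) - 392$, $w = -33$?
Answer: $13827$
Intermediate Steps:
$g = \frac{419}{3}$ ($g = - \frac{\left(-368 + 341\right) - 392}{3} = - \frac{-27 - 392}{3} = \left(- \frac{1}{3}\right) \left(-419\right) = \frac{419}{3} \approx 139.67$)
$z = -64$ ($z = 4 \left(\left(12 - 33\right) + \left(-5\right) 1 \left(-3 + 2\right)\right) = 4 \left(-21 - -5\right) = 4 \left(-21 + 5\right) = 4 \left(-16\right) = -64$)
$\left(163 + z\right) g = \left(163 - 64\right) \frac{419}{3} = 99 \cdot \frac{419}{3} = 13827$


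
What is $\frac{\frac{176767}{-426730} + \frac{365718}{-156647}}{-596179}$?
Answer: $\frac{183752862389}{39852166118161490} \approx 4.6109 \cdot 10^{-6}$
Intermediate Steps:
$\frac{\frac{176767}{-426730} + \frac{365718}{-156647}}{-596179} = \left(176767 \left(- \frac{1}{426730}\right) + 365718 \left(- \frac{1}{156647}\right)\right) \left(- \frac{1}{596179}\right) = \left(- \frac{176767}{426730} - \frac{365718}{156647}\right) \left(- \frac{1}{596179}\right) = \left(- \frac{183752862389}{66845974310}\right) \left(- \frac{1}{596179}\right) = \frac{183752862389}{39852166118161490}$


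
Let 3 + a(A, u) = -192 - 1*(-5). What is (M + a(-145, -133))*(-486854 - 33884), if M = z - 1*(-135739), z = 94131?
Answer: -119603103840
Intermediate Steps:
a(A, u) = -190 (a(A, u) = -3 + (-192 - 1*(-5)) = -3 + (-192 + 5) = -3 - 187 = -190)
M = 229870 (M = 94131 - 1*(-135739) = 94131 + 135739 = 229870)
(M + a(-145, -133))*(-486854 - 33884) = (229870 - 190)*(-486854 - 33884) = 229680*(-520738) = -119603103840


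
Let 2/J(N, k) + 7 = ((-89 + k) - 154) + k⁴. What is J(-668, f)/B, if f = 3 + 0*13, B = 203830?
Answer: -1/16917890 ≈ -5.9109e-8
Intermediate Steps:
f = 3 (f = 3 + 0 = 3)
J(N, k) = 2/(-250 + k + k⁴) (J(N, k) = 2/(-7 + (((-89 + k) - 154) + k⁴)) = 2/(-7 + ((-243 + k) + k⁴)) = 2/(-7 + (-243 + k + k⁴)) = 2/(-250 + k + k⁴))
J(-668, f)/B = (2/(-250 + 3 + 3⁴))/203830 = (2/(-250 + 3 + 81))*(1/203830) = (2/(-166))*(1/203830) = (2*(-1/166))*(1/203830) = -1/83*1/203830 = -1/16917890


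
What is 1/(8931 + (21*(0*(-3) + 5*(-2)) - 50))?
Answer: 1/8671 ≈ 0.00011533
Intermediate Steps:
1/(8931 + (21*(0*(-3) + 5*(-2)) - 50)) = 1/(8931 + (21*(0 - 10) - 50)) = 1/(8931 + (21*(-10) - 50)) = 1/(8931 + (-210 - 50)) = 1/(8931 - 260) = 1/8671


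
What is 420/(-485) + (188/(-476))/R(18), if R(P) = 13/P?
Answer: -212010/150059 ≈ -1.4128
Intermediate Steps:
420/(-485) + (188/(-476))/R(18) = 420/(-485) + (188/(-476))/((13/18)) = 420*(-1/485) + (188*(-1/476))/((13*(1/18))) = -84/97 - 47/(119*13/18) = -84/97 - 47/119*18/13 = -84/97 - 846/1547 = -212010/150059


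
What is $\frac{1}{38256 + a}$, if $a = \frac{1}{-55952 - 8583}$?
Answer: $\frac{64535}{2468850959} \approx 2.614 \cdot 10^{-5}$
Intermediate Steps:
$a = - \frac{1}{64535}$ ($a = \frac{1}{-64535} = - \frac{1}{64535} \approx -1.5495 \cdot 10^{-5}$)
$\frac{1}{38256 + a} = \frac{1}{38256 - \frac{1}{64535}} = \frac{1}{\frac{2468850959}{64535}} = \frac{64535}{2468850959}$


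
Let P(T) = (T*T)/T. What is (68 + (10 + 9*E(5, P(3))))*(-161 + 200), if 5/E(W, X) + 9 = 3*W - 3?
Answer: 3627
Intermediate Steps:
P(T) = T (P(T) = T²/T = T)
E(W, X) = 5/(-12 + 3*W) (E(W, X) = 5/(-9 + (3*W - 3)) = 5/(-9 + (-3 + 3*W)) = 5/(-12 + 3*W))
(68 + (10 + 9*E(5, P(3))))*(-161 + 200) = (68 + (10 + 9*(5/(3*(-4 + 5)))))*(-161 + 200) = (68 + (10 + 9*((5/3)/1)))*39 = (68 + (10 + 9*((5/3)*1)))*39 = (68 + (10 + 9*(5/3)))*39 = (68 + (10 + 15))*39 = (68 + 25)*39 = 93*39 = 3627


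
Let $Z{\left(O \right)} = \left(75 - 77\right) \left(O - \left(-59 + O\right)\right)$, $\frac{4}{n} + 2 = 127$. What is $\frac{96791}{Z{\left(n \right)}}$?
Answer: $- \frac{96791}{118} \approx -820.26$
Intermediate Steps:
$n = \frac{4}{125}$ ($n = \frac{4}{-2 + 127} = \frac{4}{125} \approx 0.032$)
$Z{\left(O \right)} = -118$ ($Z{\left(O \right)} = \left(-2\right) 59 = -118$)
$\frac{96791}{Z{\left(n \right)}} = \frac{96791}{-118} = 96791 \left(- \frac{1}{118}\right) = - \frac{96791}{118}$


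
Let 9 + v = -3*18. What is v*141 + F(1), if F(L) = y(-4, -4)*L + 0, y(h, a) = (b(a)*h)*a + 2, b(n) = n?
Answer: -8945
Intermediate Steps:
v = -63 (v = -9 - 3*18 = -9 - 54 = -63)
y(h, a) = 2 + h*a² (y(h, a) = (a*h)*a + 2 = h*a² + 2 = 2 + h*a²)
F(L) = -62*L (F(L) = (2 - 4*(-4)²)*L + 0 = (2 - 4*16)*L + 0 = (2 - 64)*L + 0 = -62*L + 0 = -62*L)
v*141 + F(1) = -63*141 - 62*1 = -8883 - 62 = -8945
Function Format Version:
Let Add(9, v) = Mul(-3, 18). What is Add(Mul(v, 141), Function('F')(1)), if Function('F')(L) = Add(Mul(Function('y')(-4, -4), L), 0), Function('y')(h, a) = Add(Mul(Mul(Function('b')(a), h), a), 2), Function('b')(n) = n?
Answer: -8945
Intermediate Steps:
v = -63 (v = Add(-9, Mul(-3, 18)) = Add(-9, -54) = -63)
Function('y')(h, a) = Add(2, Mul(h, Pow(a, 2))) (Function('y')(h, a) = Add(Mul(Mul(a, h), a), 2) = Add(Mul(h, Pow(a, 2)), 2) = Add(2, Mul(h, Pow(a, 2))))
Function('F')(L) = Mul(-62, L) (Function('F')(L) = Add(Mul(Add(2, Mul(-4, Pow(-4, 2))), L), 0) = Add(Mul(Add(2, Mul(-4, 16)), L), 0) = Add(Mul(Add(2, -64), L), 0) = Add(Mul(-62, L), 0) = Mul(-62, L))
Add(Mul(v, 141), Function('F')(1)) = Add(Mul(-63, 141), Mul(-62, 1)) = Add(-8883, -62) = -8945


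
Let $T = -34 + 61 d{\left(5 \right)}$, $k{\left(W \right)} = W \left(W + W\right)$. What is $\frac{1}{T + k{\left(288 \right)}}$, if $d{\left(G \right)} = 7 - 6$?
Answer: $\frac{1}{165915} \approx 6.0272 \cdot 10^{-6}$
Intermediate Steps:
$d{\left(G \right)} = 1$
$k{\left(W \right)} = 2 W^{2}$ ($k{\left(W \right)} = W 2 W = 2 W^{2}$)
$T = 27$ ($T = -34 + 61 \cdot 1 = -34 + 61 = 27$)
$\frac{1}{T + k{\left(288 \right)}} = \frac{1}{27 + 2 \cdot 288^{2}} = \frac{1}{27 + 2 \cdot 82944} = \frac{1}{27 + 165888} = \frac{1}{165915}$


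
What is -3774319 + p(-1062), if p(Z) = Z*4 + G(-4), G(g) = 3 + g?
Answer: -3778568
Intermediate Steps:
p(Z) = -1 + 4*Z (p(Z) = Z*4 + (3 - 4) = 4*Z - 1 = -1 + 4*Z)
-3774319 + p(-1062) = -3774319 + (-1 + 4*(-1062)) = -3774319 + (-1 - 4248) = -3774319 - 4249 = -3778568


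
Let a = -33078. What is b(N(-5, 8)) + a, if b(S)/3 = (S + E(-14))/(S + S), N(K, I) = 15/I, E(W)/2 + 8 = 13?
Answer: -66137/2 ≈ -33069.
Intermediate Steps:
E(W) = 10 (E(W) = -16 + 2*13 = -16 + 26 = 10)
b(S) = 3*(10 + S)/(2*S) (b(S) = 3*((S + 10)/(S + S)) = 3*((10 + S)/((2*S))) = 3*((10 + S)*(1/(2*S))) = 3*((10 + S)/(2*S)) = 3*(10 + S)/(2*S))
b(N(-5, 8)) + a = (3/2 + 15/((15/8))) - 33078 = (3/2 + 15/((15*(⅛)))) - 33078 = (3/2 + 15/(15/8)) - 33078 = (3/2 + 15*(8/15)) - 33078 = (3/2 + 8) - 33078 = 19/2 - 33078 = -66137/2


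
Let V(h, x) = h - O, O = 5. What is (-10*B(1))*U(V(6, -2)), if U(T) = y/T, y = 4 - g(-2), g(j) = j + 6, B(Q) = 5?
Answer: 0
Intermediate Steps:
g(j) = 6 + j
V(h, x) = -5 + h (V(h, x) = h - 1*5 = h - 5 = -5 + h)
y = 0 (y = 4 - (6 - 2) = 4 - 1*4 = 4 - 4 = 0)
U(T) = 0 (U(T) = 0/T = 0)
(-10*B(1))*U(V(6, -2)) = -10*5*0 = -50*0 = 0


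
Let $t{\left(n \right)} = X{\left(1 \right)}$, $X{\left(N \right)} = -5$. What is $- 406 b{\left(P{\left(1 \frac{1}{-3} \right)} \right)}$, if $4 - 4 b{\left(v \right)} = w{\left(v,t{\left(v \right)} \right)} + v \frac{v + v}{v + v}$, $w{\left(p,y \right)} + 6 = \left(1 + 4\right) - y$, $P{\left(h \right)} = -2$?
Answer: $-203$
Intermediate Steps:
$t{\left(n \right)} = -5$
$w{\left(p,y \right)} = -1 - y$ ($w{\left(p,y \right)} = -6 - \left(-5 + y\right) = -1 - y$)
$b{\left(v \right)} = - \frac{v}{4}$ ($b{\left(v \right)} = 1 - \frac{\left(-1 - -5\right) + v \frac{v + v}{v + v}}{4} = 1 - \frac{\left(-1 + 5\right) + v \frac{2 v}{2 v}}{4} = 1 - \frac{4 + v 2 v \frac{1}{2 v}}{4} = 1 - \frac{4 + v 1}{4} = 1 - \frac{4 + v}{4} = 1 - \left(1 + \frac{v}{4}\right) = - \frac{v}{4}$)
$- 406 b{\left(P{\left(1 \frac{1}{-3} \right)} \right)} = - 406 \left(\left(- \frac{1}{4}\right) \left(-2\right)\right) = \left(-406\right) \frac{1}{2} = -203$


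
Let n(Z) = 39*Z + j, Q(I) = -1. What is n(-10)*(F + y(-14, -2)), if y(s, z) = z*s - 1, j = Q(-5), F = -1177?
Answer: 449650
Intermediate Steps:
j = -1
y(s, z) = -1 + s*z (y(s, z) = s*z - 1 = -1 + s*z)
n(Z) = -1 + 39*Z (n(Z) = 39*Z - 1 = -1 + 39*Z)
n(-10)*(F + y(-14, -2)) = (-1 + 39*(-10))*(-1177 + (-1 - 14*(-2))) = (-1 - 390)*(-1177 + (-1 + 28)) = -391*(-1177 + 27) = -391*(-1150) = 449650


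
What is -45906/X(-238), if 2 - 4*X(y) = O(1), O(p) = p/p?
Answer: -183624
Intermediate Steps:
O(p) = 1
X(y) = ¼ (X(y) = ½ - ¼*1 = ½ - ¼ = ¼)
-45906/X(-238) = -45906/¼ = -45906*4 = -183624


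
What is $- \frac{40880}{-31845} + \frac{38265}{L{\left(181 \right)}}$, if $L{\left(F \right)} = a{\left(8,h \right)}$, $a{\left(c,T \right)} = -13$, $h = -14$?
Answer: $- \frac{243603497}{82797} \approx -2942.2$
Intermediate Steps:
$L{\left(F \right)} = -13$
$- \frac{40880}{-31845} + \frac{38265}{L{\left(181 \right)}} = - \frac{40880}{-31845} + \frac{38265}{-13} = \left(-40880\right) \left(- \frac{1}{31845}\right) + 38265 \left(- \frac{1}{13}\right) = \frac{8176}{6369} - \frac{38265}{13} = - \frac{243603497}{82797}$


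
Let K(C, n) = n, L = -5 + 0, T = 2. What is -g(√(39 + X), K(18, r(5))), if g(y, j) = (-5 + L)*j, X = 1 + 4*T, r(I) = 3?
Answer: 30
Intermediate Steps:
L = -5
X = 9 (X = 1 + 4*2 = 1 + 8 = 9)
g(y, j) = -10*j (g(y, j) = (-5 - 5)*j = -10*j)
-g(√(39 + X), K(18, r(5))) = -(-10)*3 = -1*(-30) = 30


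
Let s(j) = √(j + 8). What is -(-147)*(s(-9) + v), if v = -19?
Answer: -2793 + 147*I ≈ -2793.0 + 147.0*I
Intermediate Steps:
s(j) = √(8 + j)
-(-147)*(s(-9) + v) = -(-147)*(√(8 - 9) - 19) = -(-147)*(√(-1) - 19) = -(-147)*(I - 19) = -(-147)*(-19 + I) = -(2793 - 147*I) = -2793 + 147*I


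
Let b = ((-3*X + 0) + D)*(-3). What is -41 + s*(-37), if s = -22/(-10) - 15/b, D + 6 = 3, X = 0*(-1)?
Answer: -911/15 ≈ -60.733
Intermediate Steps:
X = 0
D = -3 (D = -6 + 3 = -3)
b = 9 (b = ((-3*0 + 0) - 3)*(-3) = ((0 + 0) - 3)*(-3) = (0 - 3)*(-3) = -3*(-3) = 9)
s = 8/15 (s = -22/(-10) - 15/9 = -22*(-⅒) - 15*⅑ = 11/5 - 5/3 = 8/15 ≈ 0.53333)
-41 + s*(-37) = -41 + (8/15)*(-37) = -41 - 296/15 = -911/15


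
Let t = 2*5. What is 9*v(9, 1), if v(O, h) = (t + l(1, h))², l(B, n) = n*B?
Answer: 1089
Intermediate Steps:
l(B, n) = B*n
t = 10
v(O, h) = (10 + h)² (v(O, h) = (10 + 1*h)² = (10 + h)²)
9*v(9, 1) = 9*(10 + 1)² = 9*11² = 9*121 = 1089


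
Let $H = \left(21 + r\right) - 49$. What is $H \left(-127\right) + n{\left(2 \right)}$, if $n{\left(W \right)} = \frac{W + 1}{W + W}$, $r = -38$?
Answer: $\frac{33531}{4} \approx 8382.8$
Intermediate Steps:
$n{\left(W \right)} = \frac{1 + W}{2 W}$
$H = -66$ ($H = \left(21 - 38\right) - 49 = -17 - 49 = -66$)
$H \left(-127\right) + n{\left(2 \right)} = \left(-66\right) \left(-127\right) + \frac{1 + 2}{2 \cdot 2} = 8382 + \frac{1}{2} \cdot \frac{1}{2} \cdot 3 = 8382 + \frac{3}{4} = \frac{33531}{4}$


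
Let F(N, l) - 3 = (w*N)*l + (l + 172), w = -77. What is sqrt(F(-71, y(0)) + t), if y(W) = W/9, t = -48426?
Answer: I*sqrt(48251) ≈ 219.66*I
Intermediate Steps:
y(W) = W/9 (y(W) = W*(1/9) = W/9)
F(N, l) = 175 + l - 77*N*l (F(N, l) = 3 + ((-77*N)*l + (l + 172)) = 3 + (-77*N*l + (172 + l)) = 3 + (172 + l - 77*N*l) = 175 + l - 77*N*l)
sqrt(F(-71, y(0)) + t) = sqrt((175 + (1/9)*0 - 77*(-71)*(1/9)*0) - 48426) = sqrt((175 + 0 - 77*(-71)*0) - 48426) = sqrt((175 + 0 + 0) - 48426) = sqrt(175 - 48426) = sqrt(-48251) = I*sqrt(48251)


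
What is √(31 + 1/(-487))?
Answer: 2*√1837938/487 ≈ 5.5676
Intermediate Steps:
√(31 + 1/(-487)) = √(31 - 1/487) = √(15096/487) = 2*√1837938/487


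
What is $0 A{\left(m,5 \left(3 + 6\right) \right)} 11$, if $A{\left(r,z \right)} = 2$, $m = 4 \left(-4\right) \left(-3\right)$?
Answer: $0$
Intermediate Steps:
$m = 48$ ($m = \left(-16\right) \left(-3\right) = 48$)
$0 A{\left(m,5 \left(3 + 6\right) \right)} 11 = 0 \cdot 2 \cdot 11 = 0 \cdot 11 = 0$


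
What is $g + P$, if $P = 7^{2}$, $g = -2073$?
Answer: $-2024$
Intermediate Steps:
$P = 49$
$g + P = -2073 + 49 = -2024$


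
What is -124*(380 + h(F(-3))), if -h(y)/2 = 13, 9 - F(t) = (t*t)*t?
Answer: -43896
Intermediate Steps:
F(t) = 9 - t³ (F(t) = 9 - t*t*t = 9 - t²*t = 9 - t³)
h(y) = -26 (h(y) = -2*13 = -26)
-124*(380 + h(F(-3))) = -124*(380 - 26) = -124*354 = -43896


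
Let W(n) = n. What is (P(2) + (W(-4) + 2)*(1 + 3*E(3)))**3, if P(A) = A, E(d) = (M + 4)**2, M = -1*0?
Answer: -884736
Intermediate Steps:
M = 0
E(d) = 16 (E(d) = (0 + 4)**2 = 4**2 = 16)
(P(2) + (W(-4) + 2)*(1 + 3*E(3)))**3 = (2 + (-4 + 2)*(1 + 3*16))**3 = (2 - 2*(1 + 48))**3 = (2 - 2*49)**3 = (2 - 98)**3 = (-96)**3 = -884736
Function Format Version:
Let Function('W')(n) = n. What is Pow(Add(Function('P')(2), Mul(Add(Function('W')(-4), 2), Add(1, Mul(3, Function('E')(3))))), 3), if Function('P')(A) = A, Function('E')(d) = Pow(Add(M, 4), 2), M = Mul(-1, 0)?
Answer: -884736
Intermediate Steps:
M = 0
Function('E')(d) = 16 (Function('E')(d) = Pow(Add(0, 4), 2) = Pow(4, 2) = 16)
Pow(Add(Function('P')(2), Mul(Add(Function('W')(-4), 2), Add(1, Mul(3, Function('E')(3))))), 3) = Pow(Add(2, Mul(Add(-4, 2), Add(1, Mul(3, 16)))), 3) = Pow(Add(2, Mul(-2, Add(1, 48))), 3) = Pow(Add(2, Mul(-2, 49)), 3) = Pow(Add(2, -98), 3) = Pow(-96, 3) = -884736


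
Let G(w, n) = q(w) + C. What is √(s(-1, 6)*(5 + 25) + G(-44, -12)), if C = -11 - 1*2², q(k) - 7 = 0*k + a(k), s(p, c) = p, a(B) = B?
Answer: I*√82 ≈ 9.0554*I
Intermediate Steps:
q(k) = 7 + k (q(k) = 7 + (0*k + k) = 7 + (0 + k) = 7 + k)
C = -15 (C = -11 - 1*4 = -11 - 4 = -15)
G(w, n) = -8 + w (G(w, n) = (7 + w) - 15 = -8 + w)
√(s(-1, 6)*(5 + 25) + G(-44, -12)) = √(-(5 + 25) + (-8 - 44)) = √(-1*30 - 52) = √(-30 - 52) = √(-82) = I*√82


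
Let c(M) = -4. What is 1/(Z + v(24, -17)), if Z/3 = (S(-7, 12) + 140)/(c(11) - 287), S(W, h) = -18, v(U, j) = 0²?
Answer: -97/122 ≈ -0.79508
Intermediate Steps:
v(U, j) = 0
Z = -122/97 (Z = 3*((-18 + 140)/(-4 - 287)) = 3*(122/(-291)) = 3*(122*(-1/291)) = 3*(-122/291) = -122/97 ≈ -1.2577)
1/(Z + v(24, -17)) = 1/(-122/97 + 0) = 1/(-122/97) = -97/122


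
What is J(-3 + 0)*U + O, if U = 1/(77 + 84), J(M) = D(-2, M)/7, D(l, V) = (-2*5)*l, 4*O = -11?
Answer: -12317/4508 ≈ -2.7323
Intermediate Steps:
O = -11/4 (O = (¼)*(-11) = -11/4 ≈ -2.7500)
D(l, V) = -10*l
J(M) = 20/7 (J(M) = -10*(-2)/7 = 20*(⅐) = 20/7)
U = 1/161 ≈ 0.0062112
J(-3 + 0)*U + O = (20/7)*(1/161) - 11/4 = 20/1127 - 11/4 = -12317/4508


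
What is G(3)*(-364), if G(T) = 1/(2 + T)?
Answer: -364/5 ≈ -72.800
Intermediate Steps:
G(3)*(-364) = -364/(2 + 3) = -364/5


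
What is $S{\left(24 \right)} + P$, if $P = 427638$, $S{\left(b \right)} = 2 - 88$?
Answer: $427552$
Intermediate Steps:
$S{\left(b \right)} = -86$ ($S{\left(b \right)} = 2 - 88 = -86$)
$S{\left(24 \right)} + P = -86 + 427638 = 427552$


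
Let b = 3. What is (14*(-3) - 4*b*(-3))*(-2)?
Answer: 12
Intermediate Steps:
(14*(-3) - 4*b*(-3))*(-2) = (14*(-3) - 4*3*(-3))*(-2) = (-42 - 12*(-3))*(-2) = (-42 + 36)*(-2) = -6*(-2) = 12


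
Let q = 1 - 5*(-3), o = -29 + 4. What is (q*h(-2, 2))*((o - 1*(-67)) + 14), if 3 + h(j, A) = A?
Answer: -896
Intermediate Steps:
h(j, A) = -3 + A
o = -25
q = 16 (q = 1 + 15 = 16)
(q*h(-2, 2))*((o - 1*(-67)) + 14) = (16*(-3 + 2))*((-25 - 1*(-67)) + 14) = (16*(-1))*((-25 + 67) + 14) = -16*(42 + 14) = -16*56 = -896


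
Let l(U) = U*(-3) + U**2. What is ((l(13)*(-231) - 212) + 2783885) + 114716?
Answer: 2868359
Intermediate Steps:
l(U) = U**2 - 3*U (l(U) = -3*U + U**2 = U**2 - 3*U)
((l(13)*(-231) - 212) + 2783885) + 114716 = (((13*(-3 + 13))*(-231) - 212) + 2783885) + 114716 = (((13*10)*(-231) - 212) + 2783885) + 114716 = ((130*(-231) - 212) + 2783885) + 114716 = ((-30030 - 212) + 2783885) + 114716 = (-30242 + 2783885) + 114716 = 2753643 + 114716 = 2868359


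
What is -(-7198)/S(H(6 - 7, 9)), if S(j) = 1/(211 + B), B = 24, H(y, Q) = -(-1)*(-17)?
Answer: 1691530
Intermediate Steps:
H(y, Q) = -17 (H(y, Q) = -1*17 = -17)
S(j) = 1/235 (S(j) = 1/(211 + 24) = 1/235)
-(-7198)/S(H(6 - 7, 9)) = -(-7198)/1/235 = -(-7198)*235 = -1*(-1691530) = 1691530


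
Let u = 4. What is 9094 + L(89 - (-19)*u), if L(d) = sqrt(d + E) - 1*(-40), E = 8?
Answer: 9134 + sqrt(173) ≈ 9147.2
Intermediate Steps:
L(d) = 40 + sqrt(8 + d) (L(d) = sqrt(d + 8) - 1*(-40) = sqrt(8 + d) + 40 = 40 + sqrt(8 + d))
9094 + L(89 - (-19)*u) = 9094 + (40 + sqrt(8 + (89 - (-19)*4))) = 9094 + (40 + sqrt(8 + (89 - 1*(-76)))) = 9094 + (40 + sqrt(8 + (89 + 76))) = 9094 + (40 + sqrt(8 + 165)) = 9094 + (40 + sqrt(173)) = 9134 + sqrt(173)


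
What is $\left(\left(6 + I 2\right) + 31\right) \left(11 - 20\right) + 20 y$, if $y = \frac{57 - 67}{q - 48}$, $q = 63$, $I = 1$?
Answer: $- \frac{1093}{3} \approx -364.33$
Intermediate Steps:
$y = - \frac{2}{3}$ ($y = \frac{57 - 67}{63 - 48} = - \frac{10}{15} = \left(-10\right) \frac{1}{15} = - \frac{2}{3} \approx -0.66667$)
$\left(\left(6 + I 2\right) + 31\right) \left(11 - 20\right) + 20 y = \left(\left(6 + 1 \cdot 2\right) + 31\right) \left(11 - 20\right) + 20 \left(- \frac{2}{3}\right) = \left(\left(6 + 2\right) + 31\right) \left(-9\right) - \frac{40}{3} = \left(8 + 31\right) \left(-9\right) - \frac{40}{3} = 39 \left(-9\right) - \frac{40}{3} = -351 - \frac{40}{3} = - \frac{1093}{3}$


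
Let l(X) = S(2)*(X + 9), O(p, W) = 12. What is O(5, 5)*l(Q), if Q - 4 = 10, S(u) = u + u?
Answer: 1104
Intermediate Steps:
S(u) = 2*u
Q = 14 (Q = 4 + 10 = 14)
l(X) = 36 + 4*X (l(X) = (2*2)*(X + 9) = 4*(9 + X) = 36 + 4*X)
O(5, 5)*l(Q) = 12*(36 + 4*14) = 12*(36 + 56) = 12*92 = 1104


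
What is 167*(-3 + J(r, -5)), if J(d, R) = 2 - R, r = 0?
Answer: 668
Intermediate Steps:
167*(-3 + J(r, -5)) = 167*(-3 + (2 - 1*(-5))) = 167*(-3 + (2 + 5)) = 167*(-3 + 7) = 167*4 = 668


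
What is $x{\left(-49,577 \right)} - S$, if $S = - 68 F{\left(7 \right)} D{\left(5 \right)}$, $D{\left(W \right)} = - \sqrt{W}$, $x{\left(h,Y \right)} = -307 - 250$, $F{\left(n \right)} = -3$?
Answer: $-557 + 204 \sqrt{5} \approx -100.84$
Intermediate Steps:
$x{\left(h,Y \right)} = -557$ ($x{\left(h,Y \right)} = -307 - 250 = -557$)
$S = - 204 \sqrt{5}$ ($S = \left(-68\right) \left(-3\right) \left(- \sqrt{5}\right) = 204 \left(- \sqrt{5}\right) = - 204 \sqrt{5} \approx -456.16$)
$x{\left(-49,577 \right)} - S = -557 - - 204 \sqrt{5} = -557 + 204 \sqrt{5}$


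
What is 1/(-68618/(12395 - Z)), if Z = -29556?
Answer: -41951/68618 ≈ -0.61137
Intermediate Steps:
1/(-68618/(12395 - Z)) = 1/(-68618/(12395 - 1*(-29556))) = 1/(-68618/(12395 + 29556)) = 1/(-68618/41951) = -41951/68618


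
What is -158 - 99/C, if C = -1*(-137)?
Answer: -21745/137 ≈ -158.72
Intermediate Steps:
C = 137
-158 - 99/C = -158 - 99/137 = -21745/137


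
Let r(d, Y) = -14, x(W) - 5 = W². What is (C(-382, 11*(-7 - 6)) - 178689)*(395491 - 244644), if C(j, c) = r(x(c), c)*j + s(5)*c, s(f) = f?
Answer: -26255825432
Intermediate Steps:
x(W) = 5 + W²
C(j, c) = -14*j + 5*c
(C(-382, 11*(-7 - 6)) - 178689)*(395491 - 244644) = ((-14*(-382) + 5*(11*(-7 - 6))) - 178689)*(395491 - 244644) = ((5348 + 5*(11*(-13))) - 178689)*150847 = ((5348 + 5*(-143)) - 178689)*150847 = ((5348 - 715) - 178689)*150847 = (4633 - 178689)*150847 = -174056*150847 = -26255825432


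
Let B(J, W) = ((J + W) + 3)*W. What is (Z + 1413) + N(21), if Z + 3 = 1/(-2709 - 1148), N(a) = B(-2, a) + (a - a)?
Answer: 7220303/3857 ≈ 1872.0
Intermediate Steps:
B(J, W) = W*(3 + J + W) (B(J, W) = (3 + J + W)*W = W*(3 + J + W))
N(a) = a*(1 + a) (N(a) = a*(3 - 2 + a) + (a - a) = a*(1 + a) + 0 = a*(1 + a))
Z = -11572/3857 (Z = -3 + 1/(-2709 - 1148) = -3 + 1/(-3857) = -3 - 1/3857 = -11572/3857 ≈ -3.0003)
(Z + 1413) + N(21) = (-11572/3857 + 1413) + 21*(1 + 21) = 5438369/3857 + 21*22 = 5438369/3857 + 462 = 7220303/3857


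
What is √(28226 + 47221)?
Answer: 3*√8383 ≈ 274.68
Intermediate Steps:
√(28226 + 47221) = √75447 = 3*√8383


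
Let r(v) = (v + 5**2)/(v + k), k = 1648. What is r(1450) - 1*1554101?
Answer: -4814603423/3098 ≈ -1.5541e+6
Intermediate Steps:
r(v) = (25 + v)/(1648 + v) (r(v) = (v + 5**2)/(v + 1648) = (v + 25)/(1648 + v) = (25 + v)/(1648 + v))
r(1450) - 1*1554101 = (25 + 1450)/(1648 + 1450) - 1*1554101 = 1475/3098 - 1554101 = -4814603423/3098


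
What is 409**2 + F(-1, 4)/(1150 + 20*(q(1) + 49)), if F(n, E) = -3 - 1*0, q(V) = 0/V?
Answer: 118769509/710 ≈ 1.6728e+5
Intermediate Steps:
q(V) = 0
F(n, E) = -3 (F(n, E) = -3 + 0 = -3)
409**2 + F(-1, 4)/(1150 + 20*(q(1) + 49)) = 409**2 - 3/(1150 + 20*(0 + 49)) = 167281 - 3/(1150 + 20*49) = 167281 - 3/(1150 + 980) = 167281 - 3/2130 = 167281 - 3*1/2130 = 167281 - 1/710 = 118769509/710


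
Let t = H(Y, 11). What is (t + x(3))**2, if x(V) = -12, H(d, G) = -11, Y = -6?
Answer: 529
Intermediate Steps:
t = -11
(t + x(3))**2 = (-11 - 12)**2 = (-23)**2 = 529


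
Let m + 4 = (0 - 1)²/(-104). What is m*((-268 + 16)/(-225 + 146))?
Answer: -26271/2054 ≈ -12.790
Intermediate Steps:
m = -417/104 (m = -4 + (0 - 1)²/(-104) = -4 + (-1)²*(-1/104) = -4 + 1*(-1/104) = -4 - 1/104 = -417/104 ≈ -4.0096)
m*((-268 + 16)/(-225 + 146)) = -417*(-268 + 16)/(104*(-225 + 146)) = -(-26271)/(26*(-79)) = -(-26271)*(-1)/(26*79) = -417/104*252/79 = -26271/2054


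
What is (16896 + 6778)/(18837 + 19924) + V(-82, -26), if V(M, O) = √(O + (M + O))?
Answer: 23674/38761 + I*√134 ≈ 0.61077 + 11.576*I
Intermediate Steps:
V(M, O) = √(M + 2*O)
(16896 + 6778)/(18837 + 19924) + V(-82, -26) = (16896 + 6778)/(18837 + 19924) + √(-82 + 2*(-26)) = 23674/38761 + √(-82 - 52) = 23674*(1/38761) + √(-134) = 23674/38761 + I*√134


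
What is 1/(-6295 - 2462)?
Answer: -1/8757 ≈ -0.00011419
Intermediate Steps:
1/(-6295 - 2462) = 1/(-8757) = -1/8757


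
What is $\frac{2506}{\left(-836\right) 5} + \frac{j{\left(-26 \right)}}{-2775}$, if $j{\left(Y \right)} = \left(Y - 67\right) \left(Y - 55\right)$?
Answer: $- \frac{1281403}{386650} \approx -3.3141$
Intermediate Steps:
$j{\left(Y \right)} = \left(-67 + Y\right) \left(-55 + Y\right)$
$\frac{2506}{\left(-836\right) 5} + \frac{j{\left(-26 \right)}}{-2775} = \frac{2506}{\left(-836\right) 5} + \frac{3685 + \left(-26\right)^{2} - -3172}{-2775} = \frac{2506}{-4180} + \left(3685 + 676 + 3172\right) \left(- \frac{1}{2775}\right) = 2506 \left(- \frac{1}{4180}\right) + 7533 \left(- \frac{1}{2775}\right) = - \frac{1253}{2090} - \frac{2511}{925} = - \frac{1281403}{386650}$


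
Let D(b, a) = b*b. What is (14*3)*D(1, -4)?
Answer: 42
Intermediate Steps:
D(b, a) = b²
(14*3)*D(1, -4) = (14*3)*1² = 42*1 = 42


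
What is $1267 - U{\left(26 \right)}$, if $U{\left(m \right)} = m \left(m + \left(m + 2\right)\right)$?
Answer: $-137$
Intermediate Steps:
$U{\left(m \right)} = m \left(2 + 2 m\right)$ ($U{\left(m \right)} = m \left(m + \left(2 + m\right)\right) = m \left(2 + 2 m\right)$)
$1267 - U{\left(26 \right)} = 1267 - 2 \cdot 26 \left(1 + 26\right) = 1267 - 2 \cdot 26 \cdot 27 = 1267 - 1404 = -137$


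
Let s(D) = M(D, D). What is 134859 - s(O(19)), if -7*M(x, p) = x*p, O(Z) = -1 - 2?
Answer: 944022/7 ≈ 1.3486e+5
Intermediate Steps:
O(Z) = -3
M(x, p) = -p*x/7 (M(x, p) = -x*p/7 = -p*x/7)
s(D) = -D²/7 (s(D) = -D*D/7 = -D²/7)
134859 - s(O(19)) = 134859 - (-1)*(-3)²/7 = 134859 - (-1)*9/7 = 134859 - 1*(-9/7) = 134859 + 9/7 = 944022/7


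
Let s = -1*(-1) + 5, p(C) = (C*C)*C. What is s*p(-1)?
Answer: -6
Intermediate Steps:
p(C) = C³ (p(C) = C²*C = C³)
s = 6 (s = 1 + 5 = 6)
s*p(-1) = 6*(-1)³ = 6*(-1) = -6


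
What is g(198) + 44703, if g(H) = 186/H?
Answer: 1475230/33 ≈ 44704.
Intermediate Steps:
g(198) + 44703 = 186/198 + 44703 = 186*(1/198) + 44703 = 31/33 + 44703 = 1475230/33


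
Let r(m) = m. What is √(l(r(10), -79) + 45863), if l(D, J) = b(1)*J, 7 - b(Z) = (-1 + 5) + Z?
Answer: √45705 ≈ 213.79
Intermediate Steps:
b(Z) = 3 - Z (b(Z) = 7 - ((-1 + 5) + Z) = 7 - (4 + Z) = 7 + (-4 - Z) = 3 - Z)
l(D, J) = 2*J (l(D, J) = (3 - 1*1)*J = (3 - 1)*J = 2*J)
√(l(r(10), -79) + 45863) = √(2*(-79) + 45863) = √(-158 + 45863) = √45705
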